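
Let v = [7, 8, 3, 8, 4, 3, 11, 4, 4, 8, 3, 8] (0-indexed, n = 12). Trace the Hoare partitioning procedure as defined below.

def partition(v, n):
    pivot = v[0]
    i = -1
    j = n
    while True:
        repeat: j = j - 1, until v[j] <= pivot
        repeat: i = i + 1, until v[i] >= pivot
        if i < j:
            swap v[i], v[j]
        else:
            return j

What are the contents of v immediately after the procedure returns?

pivot = v[0] = 7; i = -1, j = 12
j→10 (v[10]=3≤7), i→0 (v[0]=7≥7); i<j, swap → [3, 8, 3, 8, 4, 3, 11, 4, 4, 8, 7, 8]
j→8 (v[8]=4≤7), i→1 (v[1]=8≥7); i<j, swap → [3, 4, 3, 8, 4, 3, 11, 4, 8, 8, 7, 8]
j→7 (v[7]=4≤7), i→3 (v[3]=8≥7); i<j, swap → [3, 4, 3, 4, 4, 3, 11, 8, 8, 8, 7, 8]
j→5, i→6; i≥j, return j=5. v = [3, 4, 3, 4, 4, 3, 11, 8, 8, 8, 7, 8]

[3, 4, 3, 4, 4, 3, 11, 8, 8, 8, 7, 8]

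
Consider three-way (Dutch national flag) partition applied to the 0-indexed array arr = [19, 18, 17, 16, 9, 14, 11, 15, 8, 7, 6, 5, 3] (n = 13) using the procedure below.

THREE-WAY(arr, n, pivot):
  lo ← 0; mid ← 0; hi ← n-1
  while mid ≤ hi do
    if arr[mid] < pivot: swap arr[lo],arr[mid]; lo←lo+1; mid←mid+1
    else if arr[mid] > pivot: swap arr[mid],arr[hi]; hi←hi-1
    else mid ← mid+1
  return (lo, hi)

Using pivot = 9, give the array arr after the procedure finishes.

[3, 5, 6, 7, 8, 9, 15, 11, 14, 16, 17, 18, 19]

lo=0 mid=0 hi=12
19>9: swap(0,12), hi=11 ⇒ [3, 18, 17, 16, 9, 14, 11, 15, 8, 7, 6, 5, 19]
3<9: swap(0,0), lo=1 mid=1 ⇒ [3, 18, 17, 16, 9, 14, 11, 15, 8, 7, 6, 5, 19]
18>9: swap(1,11), hi=10 ⇒ [3, 5, 17, 16, 9, 14, 11, 15, 8, 7, 6, 18, 19]
5<9: swap(1,1), lo=2 mid=2 ⇒ [3, 5, 17, 16, 9, 14, 11, 15, 8, 7, 6, 18, 19]
17>9: swap(2,10), hi=9 ⇒ [3, 5, 6, 16, 9, 14, 11, 15, 8, 7, 17, 18, 19]
6<9: swap(2,2), lo=3 mid=3 ⇒ [3, 5, 6, 16, 9, 14, 11, 15, 8, 7, 17, 18, 19]
16>9: swap(3,9), hi=8 ⇒ [3, 5, 6, 7, 9, 14, 11, 15, 8, 16, 17, 18, 19]
7<9: swap(3,3), lo=4 mid=4 ⇒ [3, 5, 6, 7, 9, 14, 11, 15, 8, 16, 17, 18, 19]
9=9: mid=5
14>9: swap(5,8), hi=7 ⇒ [3, 5, 6, 7, 9, 8, 11, 15, 14, 16, 17, 18, 19]
8<9: swap(4,5), lo=5 mid=6 ⇒ [3, 5, 6, 7, 8, 9, 11, 15, 14, 16, 17, 18, 19]
11>9: swap(6,7), hi=6 ⇒ [3, 5, 6, 7, 8, 9, 15, 11, 14, 16, 17, 18, 19]
15>9: swap(6,6), hi=5 ⇒ [3, 5, 6, 7, 8, 9, 15, 11, 14, 16, 17, 18, 19]
done. lo=5 hi=5; arr=[3, 5, 6, 7, 8, 9, 15, 11, 14, 16, 17, 18, 19]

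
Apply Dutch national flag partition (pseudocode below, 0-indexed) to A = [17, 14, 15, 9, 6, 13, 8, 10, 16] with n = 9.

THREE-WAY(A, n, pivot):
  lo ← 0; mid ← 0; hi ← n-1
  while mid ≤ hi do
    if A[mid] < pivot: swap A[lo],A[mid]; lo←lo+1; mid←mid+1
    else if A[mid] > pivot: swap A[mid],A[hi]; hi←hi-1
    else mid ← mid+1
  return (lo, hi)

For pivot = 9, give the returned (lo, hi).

(2, 2)

lo=0 mid=0 hi=8
17>9: swap(0,8), hi=7 ⇒ [16, 14, 15, 9, 6, 13, 8, 10, 17]
16>9: swap(0,7), hi=6 ⇒ [10, 14, 15, 9, 6, 13, 8, 16, 17]
10>9: swap(0,6), hi=5 ⇒ [8, 14, 15, 9, 6, 13, 10, 16, 17]
8<9: swap(0,0), lo=1 mid=1 ⇒ [8, 14, 15, 9, 6, 13, 10, 16, 17]
14>9: swap(1,5), hi=4 ⇒ [8, 13, 15, 9, 6, 14, 10, 16, 17]
13>9: swap(1,4), hi=3 ⇒ [8, 6, 15, 9, 13, 14, 10, 16, 17]
6<9: swap(1,1), lo=2 mid=2 ⇒ [8, 6, 15, 9, 13, 14, 10, 16, 17]
15>9: swap(2,3), hi=2 ⇒ [8, 6, 9, 15, 13, 14, 10, 16, 17]
9=9: mid=3
done. lo=2 hi=2; A=[8, 6, 9, 15, 13, 14, 10, 16, 17]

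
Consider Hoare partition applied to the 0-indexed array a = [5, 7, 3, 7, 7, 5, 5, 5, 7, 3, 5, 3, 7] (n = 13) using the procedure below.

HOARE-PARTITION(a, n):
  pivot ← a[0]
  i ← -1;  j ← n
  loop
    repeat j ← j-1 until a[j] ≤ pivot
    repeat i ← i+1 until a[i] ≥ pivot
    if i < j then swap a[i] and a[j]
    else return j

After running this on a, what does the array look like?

[3, 5, 3, 3, 5, 5, 5, 7, 7, 7, 7, 5, 7]

pivot = a[0] = 5; i = -1, j = 13
j→11 (a[11]=3≤5), i→0 (a[0]=5≥5); i<j, swap → [3, 7, 3, 7, 7, 5, 5, 5, 7, 3, 5, 5, 7]
j→10 (a[10]=5≤5), i→1 (a[1]=7≥5); i<j, swap → [3, 5, 3, 7, 7, 5, 5, 5, 7, 3, 7, 5, 7]
j→9 (a[9]=3≤5), i→3 (a[3]=7≥5); i<j, swap → [3, 5, 3, 3, 7, 5, 5, 5, 7, 7, 7, 5, 7]
j→7 (a[7]=5≤5), i→4 (a[4]=7≥5); i<j, swap → [3, 5, 3, 3, 5, 5, 5, 7, 7, 7, 7, 5, 7]
j→6 (a[6]=5≤5), i→5 (a[5]=5≥5); i<j, swap → [3, 5, 3, 3, 5, 5, 5, 7, 7, 7, 7, 5, 7]
j→5, i→6; i≥j, return j=5. a = [3, 5, 3, 3, 5, 5, 5, 7, 7, 7, 7, 5, 7]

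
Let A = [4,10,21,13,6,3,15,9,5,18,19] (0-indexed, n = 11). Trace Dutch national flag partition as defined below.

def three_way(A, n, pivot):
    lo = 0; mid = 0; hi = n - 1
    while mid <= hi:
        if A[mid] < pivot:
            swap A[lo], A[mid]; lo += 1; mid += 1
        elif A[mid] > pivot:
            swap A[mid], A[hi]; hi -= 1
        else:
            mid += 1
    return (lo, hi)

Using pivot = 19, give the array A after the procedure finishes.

[4,10,13,6,3,15,9,5,18,19,21]

pivot = 19; lo=0, mid=0, hi=10
A[mid]=4<19: swap A[0],A[0]; lo=1,mid=1 → [4,10,21,13,6,3,15,9,5,18,19]
A[mid]=10<19: swap A[1],A[1]; lo=2,mid=2 → [4,10,21,13,6,3,15,9,5,18,19]
A[mid]=21>19: swap A[2],A[10]; hi=9 → [4,10,19,13,6,3,15,9,5,18,21]
A[mid]=19=19: mid=3
A[mid]=13<19: swap A[2],A[3]; lo=3,mid=4 → [4,10,13,19,6,3,15,9,5,18,21]
A[mid]=6<19: swap A[3],A[4]; lo=4,mid=5 → [4,10,13,6,19,3,15,9,5,18,21]
A[mid]=3<19: swap A[4],A[5]; lo=5,mid=6 → [4,10,13,6,3,19,15,9,5,18,21]
A[mid]=15<19: swap A[5],A[6]; lo=6,mid=7 → [4,10,13,6,3,15,19,9,5,18,21]
A[mid]=9<19: swap A[6],A[7]; lo=7,mid=8 → [4,10,13,6,3,15,9,19,5,18,21]
A[mid]=5<19: swap A[7],A[8]; lo=8,mid=9 → [4,10,13,6,3,15,9,5,19,18,21]
A[mid]=18<19: swap A[8],A[9]; lo=9,mid=10 → [4,10,13,6,3,15,9,5,18,19,21]
end: lo=9, hi=9; A = [4,10,13,6,3,15,9,5,18,19,21]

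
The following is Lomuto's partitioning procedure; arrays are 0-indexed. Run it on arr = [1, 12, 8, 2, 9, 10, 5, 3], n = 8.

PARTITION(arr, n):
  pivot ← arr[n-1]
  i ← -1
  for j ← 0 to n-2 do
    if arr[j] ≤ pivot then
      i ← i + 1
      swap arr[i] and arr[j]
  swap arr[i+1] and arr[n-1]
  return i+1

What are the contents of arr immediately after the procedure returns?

[1, 2, 3, 12, 9, 10, 5, 8]

pivot=3, i=-1
j=0: 1≤3, i=0, swap(0,0) ⇒ [1, 12, 8, 2, 9, 10, 5, 3]
j=1: 12>3, skip
j=2: 8>3, skip
j=3: 2≤3, i=1, swap(1,3) ⇒ [1, 2, 8, 12, 9, 10, 5, 3]
j=4: 9>3, skip
j=5: 10>3, skip
j=6: 5>3, skip
swap(2,7) ⇒ [1, 2, 3, 12, 9, 10, 5, 8]; return 2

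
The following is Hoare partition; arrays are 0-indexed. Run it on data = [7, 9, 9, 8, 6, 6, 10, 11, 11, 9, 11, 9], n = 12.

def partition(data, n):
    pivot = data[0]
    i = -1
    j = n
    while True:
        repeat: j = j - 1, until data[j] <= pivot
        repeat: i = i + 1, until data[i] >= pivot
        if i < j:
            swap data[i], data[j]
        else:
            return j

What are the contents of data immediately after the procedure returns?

[6, 6, 9, 8, 9, 7, 10, 11, 11, 9, 11, 9]

pivot=7
j stops at 5 (6), i stops at 0 (7); swap ⇒ [6, 9, 9, 8, 6, 7, 10, 11, 11, 9, 11, 9]
j stops at 4 (6), i stops at 1 (9); swap ⇒ [6, 6, 9, 8, 9, 7, 10, 11, 11, 9, 11, 9]
j stops at 1, i stops at 2; i≥j ⇒ return 1. data=[6, 6, 9, 8, 9, 7, 10, 11, 11, 9, 11, 9]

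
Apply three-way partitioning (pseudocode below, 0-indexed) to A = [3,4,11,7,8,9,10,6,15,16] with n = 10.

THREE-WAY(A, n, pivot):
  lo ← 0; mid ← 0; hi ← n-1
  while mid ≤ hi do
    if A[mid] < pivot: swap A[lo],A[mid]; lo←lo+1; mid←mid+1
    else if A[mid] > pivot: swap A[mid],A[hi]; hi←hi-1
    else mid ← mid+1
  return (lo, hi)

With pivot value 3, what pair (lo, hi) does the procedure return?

(0, 0)

pivot = 3; lo=0, mid=0, hi=9
A[mid]=3=3: mid=1
A[mid]=4>3: swap A[1],A[9]; hi=8 → [3,16,11,7,8,9,10,6,15,4]
A[mid]=16>3: swap A[1],A[8]; hi=7 → [3,15,11,7,8,9,10,6,16,4]
A[mid]=15>3: swap A[1],A[7]; hi=6 → [3,6,11,7,8,9,10,15,16,4]
A[mid]=6>3: swap A[1],A[6]; hi=5 → [3,10,11,7,8,9,6,15,16,4]
A[mid]=10>3: swap A[1],A[5]; hi=4 → [3,9,11,7,8,10,6,15,16,4]
A[mid]=9>3: swap A[1],A[4]; hi=3 → [3,8,11,7,9,10,6,15,16,4]
A[mid]=8>3: swap A[1],A[3]; hi=2 → [3,7,11,8,9,10,6,15,16,4]
A[mid]=7>3: swap A[1],A[2]; hi=1 → [3,11,7,8,9,10,6,15,16,4]
A[mid]=11>3: swap A[1],A[1]; hi=0 → [3,11,7,8,9,10,6,15,16,4]
end: lo=0, hi=0; A = [3,11,7,8,9,10,6,15,16,4]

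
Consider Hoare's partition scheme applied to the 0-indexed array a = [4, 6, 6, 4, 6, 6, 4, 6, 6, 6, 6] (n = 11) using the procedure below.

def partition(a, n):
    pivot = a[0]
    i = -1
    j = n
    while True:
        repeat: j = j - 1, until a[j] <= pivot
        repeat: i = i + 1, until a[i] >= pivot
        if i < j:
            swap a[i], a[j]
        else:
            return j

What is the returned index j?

pivot = a[0] = 4; i = -1, j = 11
j→6 (a[6]=4≤4), i→0 (a[0]=4≥4); i<j, swap → [4, 6, 6, 4, 6, 6, 4, 6, 6, 6, 6]
j→3 (a[3]=4≤4), i→1 (a[1]=6≥4); i<j, swap → [4, 4, 6, 6, 6, 6, 4, 6, 6, 6, 6]
j→1, i→2; i≥j, return j=1. a = [4, 4, 6, 6, 6, 6, 4, 6, 6, 6, 6]

1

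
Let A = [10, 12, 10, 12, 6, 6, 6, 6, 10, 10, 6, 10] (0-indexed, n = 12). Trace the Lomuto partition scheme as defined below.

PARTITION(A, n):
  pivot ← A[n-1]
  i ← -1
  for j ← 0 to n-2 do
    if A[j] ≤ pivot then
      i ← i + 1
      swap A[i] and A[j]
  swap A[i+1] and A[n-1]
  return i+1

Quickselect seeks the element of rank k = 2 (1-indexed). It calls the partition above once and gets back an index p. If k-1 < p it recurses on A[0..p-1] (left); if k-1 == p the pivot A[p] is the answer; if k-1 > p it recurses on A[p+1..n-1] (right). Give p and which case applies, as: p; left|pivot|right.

pivot = A[11] = 10; i = -1
j=0: A[0]=10 ≤ 10 → i=0, swap A[0],A[0] (no change) → [10, 12, 10, 12, 6, 6, 6, 6, 10, 10, 6, 10]
j=1: A[1]=12 > 10 → no swap
j=2: A[2]=10 ≤ 10 → i=1, swap A[1],A[2] → [10, 10, 12, 12, 6, 6, 6, 6, 10, 10, 6, 10]
j=3: A[3]=12 > 10 → no swap
j=4: A[4]=6 ≤ 10 → i=2, swap A[2],A[4] → [10, 10, 6, 12, 12, 6, 6, 6, 10, 10, 6, 10]
j=5: A[5]=6 ≤ 10 → i=3, swap A[3],A[5] → [10, 10, 6, 6, 12, 12, 6, 6, 10, 10, 6, 10]
j=6: A[6]=6 ≤ 10 → i=4, swap A[4],A[6] → [10, 10, 6, 6, 6, 12, 12, 6, 10, 10, 6, 10]
j=7: A[7]=6 ≤ 10 → i=5, swap A[5],A[7] → [10, 10, 6, 6, 6, 6, 12, 12, 10, 10, 6, 10]
j=8: A[8]=10 ≤ 10 → i=6, swap A[6],A[8] → [10, 10, 6, 6, 6, 6, 10, 12, 12, 10, 6, 10]
j=9: A[9]=10 ≤ 10 → i=7, swap A[7],A[9] → [10, 10, 6, 6, 6, 6, 10, 10, 12, 12, 6, 10]
j=10: A[10]=6 ≤ 10 → i=8, swap A[8],A[10] → [10, 10, 6, 6, 6, 6, 10, 10, 6, 12, 12, 10]
final swap A[9],A[11] → [10, 10, 6, 6, 6, 6, 10, 10, 6, 10, 12, 12]; return 9
p = 9; k-1 = 1 < 9 ⇒ left

9; left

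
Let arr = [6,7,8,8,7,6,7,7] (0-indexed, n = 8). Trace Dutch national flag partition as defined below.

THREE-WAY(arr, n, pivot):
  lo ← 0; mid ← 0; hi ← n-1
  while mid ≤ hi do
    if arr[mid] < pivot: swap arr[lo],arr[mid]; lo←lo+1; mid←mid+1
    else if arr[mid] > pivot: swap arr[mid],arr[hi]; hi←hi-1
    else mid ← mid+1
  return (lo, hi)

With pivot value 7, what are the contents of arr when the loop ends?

[6,6,7,7,7,7,8,8]

lo=0 mid=0 hi=7
6<7: swap(0,0), lo=1 mid=1 ⇒ [6,7,8,8,7,6,7,7]
7=7: mid=2
8>7: swap(2,7), hi=6 ⇒ [6,7,7,8,7,6,7,8]
7=7: mid=3
8>7: swap(3,6), hi=5 ⇒ [6,7,7,7,7,6,8,8]
7=7: mid=4
7=7: mid=5
6<7: swap(1,5), lo=2 mid=6 ⇒ [6,6,7,7,7,7,8,8]
done. lo=2 hi=5; arr=[6,6,7,7,7,7,8,8]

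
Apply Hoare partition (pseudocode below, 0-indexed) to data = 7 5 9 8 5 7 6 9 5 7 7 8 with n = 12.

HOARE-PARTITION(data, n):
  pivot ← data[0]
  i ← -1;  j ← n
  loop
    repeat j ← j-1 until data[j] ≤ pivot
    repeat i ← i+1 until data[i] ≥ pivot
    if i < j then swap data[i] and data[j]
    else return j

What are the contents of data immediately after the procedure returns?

pivot = data[0] = 7; i = -1, j = 12
j→10 (data[10]=7≤7), i→0 (data[0]=7≥7); i<j, swap → 7 5 9 8 5 7 6 9 5 7 7 8
j→9 (data[9]=7≤7), i→2 (data[2]=9≥7); i<j, swap → 7 5 7 8 5 7 6 9 5 9 7 8
j→8 (data[8]=5≤7), i→3 (data[3]=8≥7); i<j, swap → 7 5 7 5 5 7 6 9 8 9 7 8
j→6 (data[6]=6≤7), i→5 (data[5]=7≥7); i<j, swap → 7 5 7 5 5 6 7 9 8 9 7 8
j→5, i→6; i≥j, return j=5. data = 7 5 7 5 5 6 7 9 8 9 7 8

7 5 7 5 5 6 7 9 8 9 7 8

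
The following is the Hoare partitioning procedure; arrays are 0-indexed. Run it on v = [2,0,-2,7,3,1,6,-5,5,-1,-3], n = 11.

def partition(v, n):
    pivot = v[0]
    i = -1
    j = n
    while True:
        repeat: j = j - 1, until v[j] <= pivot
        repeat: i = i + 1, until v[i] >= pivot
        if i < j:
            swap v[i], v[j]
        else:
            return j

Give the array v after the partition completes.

[-3,0,-2,-1,-5,1,6,3,5,7,2]

pivot=2
j stops at 10 (-3), i stops at 0 (2); swap ⇒ [-3,0,-2,7,3,1,6,-5,5,-1,2]
j stops at 9 (-1), i stops at 3 (7); swap ⇒ [-3,0,-2,-1,3,1,6,-5,5,7,2]
j stops at 7 (-5), i stops at 4 (3); swap ⇒ [-3,0,-2,-1,-5,1,6,3,5,7,2]
j stops at 5, i stops at 6; i≥j ⇒ return 5. v=[-3,0,-2,-1,-5,1,6,3,5,7,2]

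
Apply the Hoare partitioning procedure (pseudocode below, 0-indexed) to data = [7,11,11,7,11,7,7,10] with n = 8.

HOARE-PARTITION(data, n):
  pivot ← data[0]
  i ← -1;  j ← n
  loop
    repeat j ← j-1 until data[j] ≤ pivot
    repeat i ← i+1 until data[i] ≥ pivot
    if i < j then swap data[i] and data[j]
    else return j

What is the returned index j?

pivot = data[0] = 7; i = -1, j = 8
j→6 (data[6]=7≤7), i→0 (data[0]=7≥7); i<j, swap → [7,11,11,7,11,7,7,10]
j→5 (data[5]=7≤7), i→1 (data[1]=11≥7); i<j, swap → [7,7,11,7,11,11,7,10]
j→3 (data[3]=7≤7), i→2 (data[2]=11≥7); i<j, swap → [7,7,7,11,11,11,7,10]
j→2, i→3; i≥j, return j=2. data = [7,7,7,11,11,11,7,10]

2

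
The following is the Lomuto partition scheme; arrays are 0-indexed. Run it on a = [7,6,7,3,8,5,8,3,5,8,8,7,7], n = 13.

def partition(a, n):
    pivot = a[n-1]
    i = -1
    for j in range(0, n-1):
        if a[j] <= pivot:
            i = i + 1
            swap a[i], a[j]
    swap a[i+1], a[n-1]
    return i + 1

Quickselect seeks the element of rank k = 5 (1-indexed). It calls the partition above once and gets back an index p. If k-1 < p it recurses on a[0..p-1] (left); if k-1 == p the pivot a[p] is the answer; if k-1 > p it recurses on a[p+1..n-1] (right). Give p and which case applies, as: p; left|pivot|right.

pivot = a[12] = 7; i = -1
j=0: a[0]=7 ≤ 7 → i=0, swap a[0],a[0] (no change) → [7,6,7,3,8,5,8,3,5,8,8,7,7]
j=1: a[1]=6 ≤ 7 → i=1, swap a[1],a[1] (no change) → [7,6,7,3,8,5,8,3,5,8,8,7,7]
j=2: a[2]=7 ≤ 7 → i=2, swap a[2],a[2] (no change) → [7,6,7,3,8,5,8,3,5,8,8,7,7]
j=3: a[3]=3 ≤ 7 → i=3, swap a[3],a[3] (no change) → [7,6,7,3,8,5,8,3,5,8,8,7,7]
j=4: a[4]=8 > 7 → no swap
j=5: a[5]=5 ≤ 7 → i=4, swap a[4],a[5] → [7,6,7,3,5,8,8,3,5,8,8,7,7]
j=6: a[6]=8 > 7 → no swap
j=7: a[7]=3 ≤ 7 → i=5, swap a[5],a[7] → [7,6,7,3,5,3,8,8,5,8,8,7,7]
j=8: a[8]=5 ≤ 7 → i=6, swap a[6],a[8] → [7,6,7,3,5,3,5,8,8,8,8,7,7]
j=9: a[9]=8 > 7 → no swap
j=10: a[10]=8 > 7 → no swap
j=11: a[11]=7 ≤ 7 → i=7, swap a[7],a[11] → [7,6,7,3,5,3,5,7,8,8,8,8,7]
final swap a[8],a[12] → [7,6,7,3,5,3,5,7,7,8,8,8,8]; return 8
p = 8; k-1 = 4 < 8 ⇒ left

8; left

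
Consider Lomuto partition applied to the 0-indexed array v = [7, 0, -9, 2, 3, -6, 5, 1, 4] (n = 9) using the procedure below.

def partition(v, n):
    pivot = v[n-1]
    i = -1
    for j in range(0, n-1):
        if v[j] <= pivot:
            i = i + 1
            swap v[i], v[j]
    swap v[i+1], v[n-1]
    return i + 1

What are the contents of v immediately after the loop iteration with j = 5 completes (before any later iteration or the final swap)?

[0, -9, 2, 3, -6, 7, 5, 1, 4]

pivot = v[8] = 4; i = -1
j=0: v[0]=7 > 4 → no swap
j=1: v[1]=0 ≤ 4 → i=0, swap v[0],v[1] → [0, 7, -9, 2, 3, -6, 5, 1, 4]
j=2: v[2]=-9 ≤ 4 → i=1, swap v[1],v[2] → [0, -9, 7, 2, 3, -6, 5, 1, 4]
j=3: v[3]=2 ≤ 4 → i=2, swap v[2],v[3] → [0, -9, 2, 7, 3, -6, 5, 1, 4]
j=4: v[4]=3 ≤ 4 → i=3, swap v[3],v[4] → [0, -9, 2, 3, 7, -6, 5, 1, 4]
j=5: v[5]=-6 ≤ 4 → i=4, swap v[4],v[5] → [0, -9, 2, 3, -6, 7, 5, 1, 4]
(after j=5) v = [0, -9, 2, 3, -6, 7, 5, 1, 4]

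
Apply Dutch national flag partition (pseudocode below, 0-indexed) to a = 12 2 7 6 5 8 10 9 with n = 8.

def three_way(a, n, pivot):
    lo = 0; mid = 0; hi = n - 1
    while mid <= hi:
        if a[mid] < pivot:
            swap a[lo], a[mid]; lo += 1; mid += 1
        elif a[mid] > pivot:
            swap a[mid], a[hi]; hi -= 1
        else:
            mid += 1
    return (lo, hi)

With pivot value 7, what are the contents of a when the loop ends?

5 2 6 7 8 10 9 12

pivot = 7; lo=0, mid=0, hi=7
a[mid]=12>7: swap a[0],a[7]; hi=6 → 9 2 7 6 5 8 10 12
a[mid]=9>7: swap a[0],a[6]; hi=5 → 10 2 7 6 5 8 9 12
a[mid]=10>7: swap a[0],a[5]; hi=4 → 8 2 7 6 5 10 9 12
a[mid]=8>7: swap a[0],a[4]; hi=3 → 5 2 7 6 8 10 9 12
a[mid]=5<7: swap a[0],a[0]; lo=1,mid=1 → 5 2 7 6 8 10 9 12
a[mid]=2<7: swap a[1],a[1]; lo=2,mid=2 → 5 2 7 6 8 10 9 12
a[mid]=7=7: mid=3
a[mid]=6<7: swap a[2],a[3]; lo=3,mid=4 → 5 2 6 7 8 10 9 12
end: lo=3, hi=3; a = 5 2 6 7 8 10 9 12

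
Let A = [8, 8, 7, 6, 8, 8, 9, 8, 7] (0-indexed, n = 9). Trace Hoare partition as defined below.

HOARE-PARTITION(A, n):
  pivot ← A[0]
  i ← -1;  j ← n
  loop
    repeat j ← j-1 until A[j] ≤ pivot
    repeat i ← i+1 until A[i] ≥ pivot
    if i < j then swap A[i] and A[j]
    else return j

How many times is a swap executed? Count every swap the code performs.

pivot=8
j stops at 8 (7), i stops at 0 (8); swap ⇒ [7, 8, 7, 6, 8, 8, 9, 8, 8]
j stops at 7 (8), i stops at 1 (8); swap ⇒ [7, 8, 7, 6, 8, 8, 9, 8, 8]
j stops at 5 (8), i stops at 4 (8); swap ⇒ [7, 8, 7, 6, 8, 8, 9, 8, 8]
j stops at 4, i stops at 5; i≥j ⇒ return 4. A=[7, 8, 7, 6, 8, 8, 9, 8, 8]

3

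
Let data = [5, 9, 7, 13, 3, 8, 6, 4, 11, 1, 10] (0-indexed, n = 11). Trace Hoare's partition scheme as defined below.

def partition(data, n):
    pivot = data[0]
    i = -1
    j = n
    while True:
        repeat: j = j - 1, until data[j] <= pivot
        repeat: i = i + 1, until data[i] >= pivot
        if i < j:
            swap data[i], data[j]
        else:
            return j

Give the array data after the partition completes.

[1, 4, 3, 13, 7, 8, 6, 9, 11, 5, 10]

pivot = data[0] = 5; i = -1, j = 11
j→9 (data[9]=1≤5), i→0 (data[0]=5≥5); i<j, swap → [1, 9, 7, 13, 3, 8, 6, 4, 11, 5, 10]
j→7 (data[7]=4≤5), i→1 (data[1]=9≥5); i<j, swap → [1, 4, 7, 13, 3, 8, 6, 9, 11, 5, 10]
j→4 (data[4]=3≤5), i→2 (data[2]=7≥5); i<j, swap → [1, 4, 3, 13, 7, 8, 6, 9, 11, 5, 10]
j→2, i→3; i≥j, return j=2. data = [1, 4, 3, 13, 7, 8, 6, 9, 11, 5, 10]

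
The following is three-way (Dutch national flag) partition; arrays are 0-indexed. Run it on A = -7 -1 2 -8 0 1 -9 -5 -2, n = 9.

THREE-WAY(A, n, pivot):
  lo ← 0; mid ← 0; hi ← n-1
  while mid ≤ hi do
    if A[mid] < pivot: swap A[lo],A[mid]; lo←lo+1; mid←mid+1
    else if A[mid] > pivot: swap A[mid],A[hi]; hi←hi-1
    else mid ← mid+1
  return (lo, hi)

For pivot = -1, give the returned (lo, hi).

lo=0 mid=0 hi=8
-7<-1: swap(0,0), lo=1 mid=1 ⇒ -7 -1 2 -8 0 1 -9 -5 -2
-1=-1: mid=2
2>-1: swap(2,8), hi=7 ⇒ -7 -1 -2 -8 0 1 -9 -5 2
-2<-1: swap(1,2), lo=2 mid=3 ⇒ -7 -2 -1 -8 0 1 -9 -5 2
-8<-1: swap(2,3), lo=3 mid=4 ⇒ -7 -2 -8 -1 0 1 -9 -5 2
0>-1: swap(4,7), hi=6 ⇒ -7 -2 -8 -1 -5 1 -9 0 2
-5<-1: swap(3,4), lo=4 mid=5 ⇒ -7 -2 -8 -5 -1 1 -9 0 2
1>-1: swap(5,6), hi=5 ⇒ -7 -2 -8 -5 -1 -9 1 0 2
-9<-1: swap(4,5), lo=5 mid=6 ⇒ -7 -2 -8 -5 -9 -1 1 0 2
done. lo=5 hi=5; A=-7 -2 -8 -5 -9 -1 1 0 2

(5, 5)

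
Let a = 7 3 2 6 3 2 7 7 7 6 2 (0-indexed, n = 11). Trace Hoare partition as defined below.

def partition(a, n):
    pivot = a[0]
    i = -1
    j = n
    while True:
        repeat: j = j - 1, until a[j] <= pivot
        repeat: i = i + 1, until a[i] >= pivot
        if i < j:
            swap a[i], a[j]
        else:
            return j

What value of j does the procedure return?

7

pivot=7
j stops at 10 (2), i stops at 0 (7); swap ⇒ 2 3 2 6 3 2 7 7 7 6 7
j stops at 9 (6), i stops at 6 (7); swap ⇒ 2 3 2 6 3 2 6 7 7 7 7
j stops at 8 (7), i stops at 7 (7); swap ⇒ 2 3 2 6 3 2 6 7 7 7 7
j stops at 7, i stops at 8; i≥j ⇒ return 7. a=2 3 2 6 3 2 6 7 7 7 7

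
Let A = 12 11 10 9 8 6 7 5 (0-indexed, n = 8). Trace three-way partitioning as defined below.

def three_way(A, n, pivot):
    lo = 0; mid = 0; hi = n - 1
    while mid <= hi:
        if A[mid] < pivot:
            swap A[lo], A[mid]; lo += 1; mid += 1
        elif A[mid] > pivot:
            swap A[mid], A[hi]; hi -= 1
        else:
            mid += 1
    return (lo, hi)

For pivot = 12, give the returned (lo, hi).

lo=0 mid=0 hi=7
12=12: mid=1
11<12: swap(0,1), lo=1 mid=2 ⇒ 11 12 10 9 8 6 7 5
10<12: swap(1,2), lo=2 mid=3 ⇒ 11 10 12 9 8 6 7 5
9<12: swap(2,3), lo=3 mid=4 ⇒ 11 10 9 12 8 6 7 5
8<12: swap(3,4), lo=4 mid=5 ⇒ 11 10 9 8 12 6 7 5
6<12: swap(4,5), lo=5 mid=6 ⇒ 11 10 9 8 6 12 7 5
7<12: swap(5,6), lo=6 mid=7 ⇒ 11 10 9 8 6 7 12 5
5<12: swap(6,7), lo=7 mid=8 ⇒ 11 10 9 8 6 7 5 12
done. lo=7 hi=7; A=11 10 9 8 6 7 5 12

(7, 7)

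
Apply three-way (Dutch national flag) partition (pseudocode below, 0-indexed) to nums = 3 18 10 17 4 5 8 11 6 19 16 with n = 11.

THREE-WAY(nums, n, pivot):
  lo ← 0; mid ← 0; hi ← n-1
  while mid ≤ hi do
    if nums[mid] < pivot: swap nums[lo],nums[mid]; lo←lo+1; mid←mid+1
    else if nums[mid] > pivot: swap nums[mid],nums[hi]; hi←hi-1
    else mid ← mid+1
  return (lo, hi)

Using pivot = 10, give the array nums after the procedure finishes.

3 6 8 4 5 10 11 17 19 16 18

pivot = 10; lo=0, mid=0, hi=10
nums[mid]=3<10: swap nums[0],nums[0]; lo=1,mid=1 → 3 18 10 17 4 5 8 11 6 19 16
nums[mid]=18>10: swap nums[1],nums[10]; hi=9 → 3 16 10 17 4 5 8 11 6 19 18
nums[mid]=16>10: swap nums[1],nums[9]; hi=8 → 3 19 10 17 4 5 8 11 6 16 18
nums[mid]=19>10: swap nums[1],nums[8]; hi=7 → 3 6 10 17 4 5 8 11 19 16 18
nums[mid]=6<10: swap nums[1],nums[1]; lo=2,mid=2 → 3 6 10 17 4 5 8 11 19 16 18
nums[mid]=10=10: mid=3
nums[mid]=17>10: swap nums[3],nums[7]; hi=6 → 3 6 10 11 4 5 8 17 19 16 18
nums[mid]=11>10: swap nums[3],nums[6]; hi=5 → 3 6 10 8 4 5 11 17 19 16 18
nums[mid]=8<10: swap nums[2],nums[3]; lo=3,mid=4 → 3 6 8 10 4 5 11 17 19 16 18
nums[mid]=4<10: swap nums[3],nums[4]; lo=4,mid=5 → 3 6 8 4 10 5 11 17 19 16 18
nums[mid]=5<10: swap nums[4],nums[5]; lo=5,mid=6 → 3 6 8 4 5 10 11 17 19 16 18
end: lo=5, hi=5; nums = 3 6 8 4 5 10 11 17 19 16 18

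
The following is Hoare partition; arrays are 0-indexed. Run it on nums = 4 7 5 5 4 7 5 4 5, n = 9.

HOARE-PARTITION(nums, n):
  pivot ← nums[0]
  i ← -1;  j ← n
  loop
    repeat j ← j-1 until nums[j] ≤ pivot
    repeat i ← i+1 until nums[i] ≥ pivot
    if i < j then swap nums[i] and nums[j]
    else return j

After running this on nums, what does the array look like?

pivot=4
j stops at 7 (4), i stops at 0 (4); swap ⇒ 4 7 5 5 4 7 5 4 5
j stops at 4 (4), i stops at 1 (7); swap ⇒ 4 4 5 5 7 7 5 4 5
j stops at 1, i stops at 2; i≥j ⇒ return 1. nums=4 4 5 5 7 7 5 4 5

4 4 5 5 7 7 5 4 5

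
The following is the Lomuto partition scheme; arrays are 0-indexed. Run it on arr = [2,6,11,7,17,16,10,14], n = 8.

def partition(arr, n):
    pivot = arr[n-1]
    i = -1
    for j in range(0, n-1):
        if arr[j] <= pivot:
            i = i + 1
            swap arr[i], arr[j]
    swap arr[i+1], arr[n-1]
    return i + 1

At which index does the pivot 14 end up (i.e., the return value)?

5

pivot=14, i=-1
j=0: 2≤14, i=0, swap(0,0) ⇒ [2,6,11,7,17,16,10,14]
j=1: 6≤14, i=1, swap(1,1) ⇒ [2,6,11,7,17,16,10,14]
j=2: 11≤14, i=2, swap(2,2) ⇒ [2,6,11,7,17,16,10,14]
j=3: 7≤14, i=3, swap(3,3) ⇒ [2,6,11,7,17,16,10,14]
j=4: 17>14, skip
j=5: 16>14, skip
j=6: 10≤14, i=4, swap(4,6) ⇒ [2,6,11,7,10,16,17,14]
swap(5,7) ⇒ [2,6,11,7,10,14,17,16]; return 5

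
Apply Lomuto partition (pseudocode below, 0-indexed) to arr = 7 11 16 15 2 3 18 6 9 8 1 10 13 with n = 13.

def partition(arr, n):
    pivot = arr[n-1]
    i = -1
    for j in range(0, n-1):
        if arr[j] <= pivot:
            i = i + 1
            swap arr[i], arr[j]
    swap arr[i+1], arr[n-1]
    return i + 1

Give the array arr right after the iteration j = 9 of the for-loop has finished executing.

pivot=13, i=-1
j=0: 7≤13, i=0, swap(0,0) ⇒ 7 11 16 15 2 3 18 6 9 8 1 10 13
j=1: 11≤13, i=1, swap(1,1) ⇒ 7 11 16 15 2 3 18 6 9 8 1 10 13
j=2: 16>13, skip
j=3: 15>13, skip
j=4: 2≤13, i=2, swap(2,4) ⇒ 7 11 2 15 16 3 18 6 9 8 1 10 13
j=5: 3≤13, i=3, swap(3,5) ⇒ 7 11 2 3 16 15 18 6 9 8 1 10 13
j=6: 18>13, skip
j=7: 6≤13, i=4, swap(4,7) ⇒ 7 11 2 3 6 15 18 16 9 8 1 10 13
j=8: 9≤13, i=5, swap(5,8) ⇒ 7 11 2 3 6 9 18 16 15 8 1 10 13
j=9: 8≤13, i=6, swap(6,9) ⇒ 7 11 2 3 6 9 8 16 15 18 1 10 13
(after j=9) arr = 7 11 2 3 6 9 8 16 15 18 1 10 13

7 11 2 3 6 9 8 16 15 18 1 10 13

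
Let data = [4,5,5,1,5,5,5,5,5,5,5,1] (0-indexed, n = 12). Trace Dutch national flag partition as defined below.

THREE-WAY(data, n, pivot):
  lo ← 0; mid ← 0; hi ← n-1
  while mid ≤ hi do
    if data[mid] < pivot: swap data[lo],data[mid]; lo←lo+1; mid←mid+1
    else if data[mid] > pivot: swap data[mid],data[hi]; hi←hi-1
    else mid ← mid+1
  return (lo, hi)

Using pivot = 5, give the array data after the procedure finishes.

[4,1,1,5,5,5,5,5,5,5,5,5]

pivot = 5; lo=0, mid=0, hi=11
data[mid]=4<5: swap data[0],data[0]; lo=1,mid=1 → [4,5,5,1,5,5,5,5,5,5,5,1]
data[mid]=5=5: mid=2
data[mid]=5=5: mid=3
data[mid]=1<5: swap data[1],data[3]; lo=2,mid=4 → [4,1,5,5,5,5,5,5,5,5,5,1]
data[mid]=5=5: mid=5
data[mid]=5=5: mid=6
data[mid]=5=5: mid=7
data[mid]=5=5: mid=8
data[mid]=5=5: mid=9
data[mid]=5=5: mid=10
data[mid]=5=5: mid=11
data[mid]=1<5: swap data[2],data[11]; lo=3,mid=12 → [4,1,1,5,5,5,5,5,5,5,5,5]
end: lo=3, hi=11; data = [4,1,1,5,5,5,5,5,5,5,5,5]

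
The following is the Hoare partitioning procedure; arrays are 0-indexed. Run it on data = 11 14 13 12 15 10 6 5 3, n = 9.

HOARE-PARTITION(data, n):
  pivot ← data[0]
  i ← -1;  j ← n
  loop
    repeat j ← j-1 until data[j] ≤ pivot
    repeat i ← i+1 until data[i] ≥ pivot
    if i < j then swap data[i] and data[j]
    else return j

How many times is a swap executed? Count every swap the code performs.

4

pivot=11
j stops at 8 (3), i stops at 0 (11); swap ⇒ 3 14 13 12 15 10 6 5 11
j stops at 7 (5), i stops at 1 (14); swap ⇒ 3 5 13 12 15 10 6 14 11
j stops at 6 (6), i stops at 2 (13); swap ⇒ 3 5 6 12 15 10 13 14 11
j stops at 5 (10), i stops at 3 (12); swap ⇒ 3 5 6 10 15 12 13 14 11
j stops at 3, i stops at 4; i≥j ⇒ return 3. data=3 5 6 10 15 12 13 14 11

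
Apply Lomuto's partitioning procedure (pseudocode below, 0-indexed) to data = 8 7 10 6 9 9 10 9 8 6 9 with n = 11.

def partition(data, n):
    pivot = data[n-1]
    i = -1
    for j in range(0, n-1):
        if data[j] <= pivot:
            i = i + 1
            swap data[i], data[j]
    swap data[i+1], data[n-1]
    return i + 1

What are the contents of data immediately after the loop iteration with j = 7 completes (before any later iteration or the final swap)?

pivot = data[10] = 9; i = -1
j=0: data[0]=8 ≤ 9 → i=0, swap data[0],data[0] (no change) → 8 7 10 6 9 9 10 9 8 6 9
j=1: data[1]=7 ≤ 9 → i=1, swap data[1],data[1] (no change) → 8 7 10 6 9 9 10 9 8 6 9
j=2: data[2]=10 > 9 → no swap
j=3: data[3]=6 ≤ 9 → i=2, swap data[2],data[3] → 8 7 6 10 9 9 10 9 8 6 9
j=4: data[4]=9 ≤ 9 → i=3, swap data[3],data[4] → 8 7 6 9 10 9 10 9 8 6 9
j=5: data[5]=9 ≤ 9 → i=4, swap data[4],data[5] → 8 7 6 9 9 10 10 9 8 6 9
j=6: data[6]=10 > 9 → no swap
j=7: data[7]=9 ≤ 9 → i=5, swap data[5],data[7] → 8 7 6 9 9 9 10 10 8 6 9
(after j=7) data = 8 7 6 9 9 9 10 10 8 6 9

8 7 6 9 9 9 10 10 8 6 9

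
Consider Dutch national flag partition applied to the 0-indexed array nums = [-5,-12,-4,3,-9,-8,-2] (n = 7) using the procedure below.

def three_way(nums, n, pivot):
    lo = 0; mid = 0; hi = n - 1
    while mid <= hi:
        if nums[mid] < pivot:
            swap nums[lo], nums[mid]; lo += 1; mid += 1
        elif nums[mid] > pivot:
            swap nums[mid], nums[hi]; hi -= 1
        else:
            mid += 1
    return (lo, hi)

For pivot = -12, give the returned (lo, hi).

pivot = -12; lo=0, mid=0, hi=6
nums[mid]=-5>-12: swap nums[0],nums[6]; hi=5 → [-2,-12,-4,3,-9,-8,-5]
nums[mid]=-2>-12: swap nums[0],nums[5]; hi=4 → [-8,-12,-4,3,-9,-2,-5]
nums[mid]=-8>-12: swap nums[0],nums[4]; hi=3 → [-9,-12,-4,3,-8,-2,-5]
nums[mid]=-9>-12: swap nums[0],nums[3]; hi=2 → [3,-12,-4,-9,-8,-2,-5]
nums[mid]=3>-12: swap nums[0],nums[2]; hi=1 → [-4,-12,3,-9,-8,-2,-5]
nums[mid]=-4>-12: swap nums[0],nums[1]; hi=0 → [-12,-4,3,-9,-8,-2,-5]
nums[mid]=-12=-12: mid=1
end: lo=0, hi=0; nums = [-12,-4,3,-9,-8,-2,-5]

(0, 0)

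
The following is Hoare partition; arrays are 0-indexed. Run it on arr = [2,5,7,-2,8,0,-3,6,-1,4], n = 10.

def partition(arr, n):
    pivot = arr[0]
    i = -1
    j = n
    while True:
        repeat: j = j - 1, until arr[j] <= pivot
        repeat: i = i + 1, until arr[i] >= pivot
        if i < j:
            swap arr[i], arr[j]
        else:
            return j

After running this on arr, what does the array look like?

[-1,-3,0,-2,8,7,5,6,2,4]

pivot = arr[0] = 2; i = -1, j = 10
j→8 (arr[8]=-1≤2), i→0 (arr[0]=2≥2); i<j, swap → [-1,5,7,-2,8,0,-3,6,2,4]
j→6 (arr[6]=-3≤2), i→1 (arr[1]=5≥2); i<j, swap → [-1,-3,7,-2,8,0,5,6,2,4]
j→5 (arr[5]=0≤2), i→2 (arr[2]=7≥2); i<j, swap → [-1,-3,0,-2,8,7,5,6,2,4]
j→3, i→4; i≥j, return j=3. arr = [-1,-3,0,-2,8,7,5,6,2,4]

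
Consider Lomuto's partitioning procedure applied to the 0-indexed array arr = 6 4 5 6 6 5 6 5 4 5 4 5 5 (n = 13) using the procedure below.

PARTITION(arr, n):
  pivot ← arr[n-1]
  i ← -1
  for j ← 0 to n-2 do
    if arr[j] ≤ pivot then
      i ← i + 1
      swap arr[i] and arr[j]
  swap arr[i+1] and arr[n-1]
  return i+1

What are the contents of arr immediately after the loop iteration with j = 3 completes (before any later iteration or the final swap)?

pivot = arr[12] = 5; i = -1
j=0: arr[0]=6 > 5 → no swap
j=1: arr[1]=4 ≤ 5 → i=0, swap arr[0],arr[1] → 4 6 5 6 6 5 6 5 4 5 4 5 5
j=2: arr[2]=5 ≤ 5 → i=1, swap arr[1],arr[2] → 4 5 6 6 6 5 6 5 4 5 4 5 5
j=3: arr[3]=6 > 5 → no swap
(after j=3) arr = 4 5 6 6 6 5 6 5 4 5 4 5 5

4 5 6 6 6 5 6 5 4 5 4 5 5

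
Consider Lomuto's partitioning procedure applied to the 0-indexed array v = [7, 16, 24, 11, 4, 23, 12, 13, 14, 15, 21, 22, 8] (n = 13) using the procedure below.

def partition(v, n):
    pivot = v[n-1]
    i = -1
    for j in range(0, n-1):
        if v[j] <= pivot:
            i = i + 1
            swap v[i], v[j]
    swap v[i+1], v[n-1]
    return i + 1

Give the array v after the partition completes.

[7, 4, 8, 11, 16, 23, 12, 13, 14, 15, 21, 22, 24]

pivot=8, i=-1
j=0: 7≤8, i=0, swap(0,0) ⇒ [7, 16, 24, 11, 4, 23, 12, 13, 14, 15, 21, 22, 8]
j=1: 16>8, skip
j=2: 24>8, skip
j=3: 11>8, skip
j=4: 4≤8, i=1, swap(1,4) ⇒ [7, 4, 24, 11, 16, 23, 12, 13, 14, 15, 21, 22, 8]
j=5: 23>8, skip
j=6: 12>8, skip
j=7: 13>8, skip
j=8: 14>8, skip
j=9: 15>8, skip
j=10: 21>8, skip
j=11: 22>8, skip
swap(2,12) ⇒ [7, 4, 8, 11, 16, 23, 12, 13, 14, 15, 21, 22, 24]; return 2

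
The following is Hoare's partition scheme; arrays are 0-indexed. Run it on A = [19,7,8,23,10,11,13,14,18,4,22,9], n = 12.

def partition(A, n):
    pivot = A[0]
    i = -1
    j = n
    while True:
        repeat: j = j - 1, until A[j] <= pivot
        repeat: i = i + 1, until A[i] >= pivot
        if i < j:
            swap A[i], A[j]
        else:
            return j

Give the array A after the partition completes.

[9,7,8,4,10,11,13,14,18,23,22,19]

pivot = A[0] = 19; i = -1, j = 12
j→11 (A[11]=9≤19), i→0 (A[0]=19≥19); i<j, swap → [9,7,8,23,10,11,13,14,18,4,22,19]
j→9 (A[9]=4≤19), i→3 (A[3]=23≥19); i<j, swap → [9,7,8,4,10,11,13,14,18,23,22,19]
j→8, i→9; i≥j, return j=8. A = [9,7,8,4,10,11,13,14,18,23,22,19]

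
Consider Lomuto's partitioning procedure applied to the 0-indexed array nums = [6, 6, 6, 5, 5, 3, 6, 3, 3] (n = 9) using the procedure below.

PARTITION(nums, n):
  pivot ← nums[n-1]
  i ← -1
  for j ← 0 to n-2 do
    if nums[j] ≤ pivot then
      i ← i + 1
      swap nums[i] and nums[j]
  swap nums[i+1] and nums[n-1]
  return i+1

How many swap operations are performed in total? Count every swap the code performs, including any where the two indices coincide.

pivot = nums[8] = 3; i = -1
j=0: nums[0]=6 > 3 → no swap
j=1: nums[1]=6 > 3 → no swap
j=2: nums[2]=6 > 3 → no swap
j=3: nums[3]=5 > 3 → no swap
j=4: nums[4]=5 > 3 → no swap
j=5: nums[5]=3 ≤ 3 → i=0, swap nums[0],nums[5] → [3, 6, 6, 5, 5, 6, 6, 3, 3]
j=6: nums[6]=6 > 3 → no swap
j=7: nums[7]=3 ≤ 3 → i=1, swap nums[1],nums[7] → [3, 3, 6, 5, 5, 6, 6, 6, 3]
final swap nums[2],nums[8] → [3, 3, 3, 5, 5, 6, 6, 6, 6]; return 2

3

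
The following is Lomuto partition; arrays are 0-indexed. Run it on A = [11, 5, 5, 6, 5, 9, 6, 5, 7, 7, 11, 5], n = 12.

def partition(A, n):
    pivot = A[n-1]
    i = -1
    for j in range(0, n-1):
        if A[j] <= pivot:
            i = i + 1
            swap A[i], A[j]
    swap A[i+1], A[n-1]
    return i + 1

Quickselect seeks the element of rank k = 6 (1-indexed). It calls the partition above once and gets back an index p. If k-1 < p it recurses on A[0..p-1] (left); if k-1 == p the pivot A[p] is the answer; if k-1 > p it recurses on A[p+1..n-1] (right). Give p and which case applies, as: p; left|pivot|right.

4; right

pivot = A[11] = 5; i = -1
j=0: A[0]=11 > 5 → no swap
j=1: A[1]=5 ≤ 5 → i=0, swap A[0],A[1] → [5, 11, 5, 6, 5, 9, 6, 5, 7, 7, 11, 5]
j=2: A[2]=5 ≤ 5 → i=1, swap A[1],A[2] → [5, 5, 11, 6, 5, 9, 6, 5, 7, 7, 11, 5]
j=3: A[3]=6 > 5 → no swap
j=4: A[4]=5 ≤ 5 → i=2, swap A[2],A[4] → [5, 5, 5, 6, 11, 9, 6, 5, 7, 7, 11, 5]
j=5: A[5]=9 > 5 → no swap
j=6: A[6]=6 > 5 → no swap
j=7: A[7]=5 ≤ 5 → i=3, swap A[3],A[7] → [5, 5, 5, 5, 11, 9, 6, 6, 7, 7, 11, 5]
j=8: A[8]=7 > 5 → no swap
j=9: A[9]=7 > 5 → no swap
j=10: A[10]=11 > 5 → no swap
final swap A[4],A[11] → [5, 5, 5, 5, 5, 9, 6, 6, 7, 7, 11, 11]; return 4
p = 4; k-1 = 5 > 4 ⇒ right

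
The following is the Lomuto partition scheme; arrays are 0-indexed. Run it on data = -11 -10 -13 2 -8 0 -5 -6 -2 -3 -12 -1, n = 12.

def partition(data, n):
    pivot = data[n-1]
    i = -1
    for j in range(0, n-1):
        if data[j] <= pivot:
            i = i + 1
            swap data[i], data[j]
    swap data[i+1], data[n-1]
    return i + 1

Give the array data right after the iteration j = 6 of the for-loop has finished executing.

pivot = data[11] = -1; i = -1
j=0: data[0]=-11 ≤ -1 → i=0, swap data[0],data[0] (no change) → -11 -10 -13 2 -8 0 -5 -6 -2 -3 -12 -1
j=1: data[1]=-10 ≤ -1 → i=1, swap data[1],data[1] (no change) → -11 -10 -13 2 -8 0 -5 -6 -2 -3 -12 -1
j=2: data[2]=-13 ≤ -1 → i=2, swap data[2],data[2] (no change) → -11 -10 -13 2 -8 0 -5 -6 -2 -3 -12 -1
j=3: data[3]=2 > -1 → no swap
j=4: data[4]=-8 ≤ -1 → i=3, swap data[3],data[4] → -11 -10 -13 -8 2 0 -5 -6 -2 -3 -12 -1
j=5: data[5]=0 > -1 → no swap
j=6: data[6]=-5 ≤ -1 → i=4, swap data[4],data[6] → -11 -10 -13 -8 -5 0 2 -6 -2 -3 -12 -1
(after j=6) data = -11 -10 -13 -8 -5 0 2 -6 -2 -3 -12 -1

-11 -10 -13 -8 -5 0 2 -6 -2 -3 -12 -1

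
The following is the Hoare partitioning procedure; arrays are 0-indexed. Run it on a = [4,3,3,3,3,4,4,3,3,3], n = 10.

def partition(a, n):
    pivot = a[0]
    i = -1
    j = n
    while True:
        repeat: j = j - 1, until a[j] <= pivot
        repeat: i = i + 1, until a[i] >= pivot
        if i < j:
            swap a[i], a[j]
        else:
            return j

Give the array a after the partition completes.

[3,3,3,3,3,3,3,4,4,4]

pivot = a[0] = 4; i = -1, j = 10
j→9 (a[9]=3≤4), i→0 (a[0]=4≥4); i<j, swap → [3,3,3,3,3,4,4,3,3,4]
j→8 (a[8]=3≤4), i→5 (a[5]=4≥4); i<j, swap → [3,3,3,3,3,3,4,3,4,4]
j→7 (a[7]=3≤4), i→6 (a[6]=4≥4); i<j, swap → [3,3,3,3,3,3,3,4,4,4]
j→6, i→7; i≥j, return j=6. a = [3,3,3,3,3,3,3,4,4,4]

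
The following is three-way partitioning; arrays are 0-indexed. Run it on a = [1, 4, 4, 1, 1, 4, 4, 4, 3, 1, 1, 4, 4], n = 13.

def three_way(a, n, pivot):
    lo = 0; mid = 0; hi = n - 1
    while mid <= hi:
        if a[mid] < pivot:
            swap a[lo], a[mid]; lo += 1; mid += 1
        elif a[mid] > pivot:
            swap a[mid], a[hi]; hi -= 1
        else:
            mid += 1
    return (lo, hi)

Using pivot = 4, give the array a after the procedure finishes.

[1, 1, 1, 3, 1, 1, 4, 4, 4, 4, 4, 4, 4]

pivot = 4; lo=0, mid=0, hi=12
a[mid]=1<4: swap a[0],a[0]; lo=1,mid=1 → [1, 4, 4, 1, 1, 4, 4, 4, 3, 1, 1, 4, 4]
a[mid]=4=4: mid=2
a[mid]=4=4: mid=3
a[mid]=1<4: swap a[1],a[3]; lo=2,mid=4 → [1, 1, 4, 4, 1, 4, 4, 4, 3, 1, 1, 4, 4]
a[mid]=1<4: swap a[2],a[4]; lo=3,mid=5 → [1, 1, 1, 4, 4, 4, 4, 4, 3, 1, 1, 4, 4]
a[mid]=4=4: mid=6
a[mid]=4=4: mid=7
a[mid]=4=4: mid=8
a[mid]=3<4: swap a[3],a[8]; lo=4,mid=9 → [1, 1, 1, 3, 4, 4, 4, 4, 4, 1, 1, 4, 4]
a[mid]=1<4: swap a[4],a[9]; lo=5,mid=10 → [1, 1, 1, 3, 1, 4, 4, 4, 4, 4, 1, 4, 4]
a[mid]=1<4: swap a[5],a[10]; lo=6,mid=11 → [1, 1, 1, 3, 1, 1, 4, 4, 4, 4, 4, 4, 4]
a[mid]=4=4: mid=12
a[mid]=4=4: mid=13
end: lo=6, hi=12; a = [1, 1, 1, 3, 1, 1, 4, 4, 4, 4, 4, 4, 4]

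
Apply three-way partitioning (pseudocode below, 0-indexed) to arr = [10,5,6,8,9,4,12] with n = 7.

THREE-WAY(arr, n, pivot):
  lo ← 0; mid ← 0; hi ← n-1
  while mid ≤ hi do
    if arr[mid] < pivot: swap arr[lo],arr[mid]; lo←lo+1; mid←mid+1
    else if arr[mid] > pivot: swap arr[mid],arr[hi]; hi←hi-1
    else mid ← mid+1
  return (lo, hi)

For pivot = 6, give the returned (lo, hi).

(2, 2)

pivot = 6; lo=0, mid=0, hi=6
arr[mid]=10>6: swap arr[0],arr[6]; hi=5 → [12,5,6,8,9,4,10]
arr[mid]=12>6: swap arr[0],arr[5]; hi=4 → [4,5,6,8,9,12,10]
arr[mid]=4<6: swap arr[0],arr[0]; lo=1,mid=1 → [4,5,6,8,9,12,10]
arr[mid]=5<6: swap arr[1],arr[1]; lo=2,mid=2 → [4,5,6,8,9,12,10]
arr[mid]=6=6: mid=3
arr[mid]=8>6: swap arr[3],arr[4]; hi=3 → [4,5,6,9,8,12,10]
arr[mid]=9>6: swap arr[3],arr[3]; hi=2 → [4,5,6,9,8,12,10]
end: lo=2, hi=2; arr = [4,5,6,9,8,12,10]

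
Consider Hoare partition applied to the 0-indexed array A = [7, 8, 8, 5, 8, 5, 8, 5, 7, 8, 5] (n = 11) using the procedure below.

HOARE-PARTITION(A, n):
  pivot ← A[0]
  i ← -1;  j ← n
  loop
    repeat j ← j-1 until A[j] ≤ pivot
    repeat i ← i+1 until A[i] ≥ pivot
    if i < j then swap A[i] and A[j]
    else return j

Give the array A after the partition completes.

[5, 7, 5, 5, 5, 8, 8, 8, 8, 8, 7]

pivot=7
j stops at 10 (5), i stops at 0 (7); swap ⇒ [5, 8, 8, 5, 8, 5, 8, 5, 7, 8, 7]
j stops at 8 (7), i stops at 1 (8); swap ⇒ [5, 7, 8, 5, 8, 5, 8, 5, 8, 8, 7]
j stops at 7 (5), i stops at 2 (8); swap ⇒ [5, 7, 5, 5, 8, 5, 8, 8, 8, 8, 7]
j stops at 5 (5), i stops at 4 (8); swap ⇒ [5, 7, 5, 5, 5, 8, 8, 8, 8, 8, 7]
j stops at 4, i stops at 5; i≥j ⇒ return 4. A=[5, 7, 5, 5, 5, 8, 8, 8, 8, 8, 7]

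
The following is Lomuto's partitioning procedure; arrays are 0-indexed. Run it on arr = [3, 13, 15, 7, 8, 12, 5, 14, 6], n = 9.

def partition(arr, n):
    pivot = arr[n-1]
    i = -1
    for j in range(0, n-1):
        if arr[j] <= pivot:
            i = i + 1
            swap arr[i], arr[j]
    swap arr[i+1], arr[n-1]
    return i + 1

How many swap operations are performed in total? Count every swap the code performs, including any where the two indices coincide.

pivot = arr[8] = 6; i = -1
j=0: arr[0]=3 ≤ 6 → i=0, swap arr[0],arr[0] (no change) → [3, 13, 15, 7, 8, 12, 5, 14, 6]
j=1: arr[1]=13 > 6 → no swap
j=2: arr[2]=15 > 6 → no swap
j=3: arr[3]=7 > 6 → no swap
j=4: arr[4]=8 > 6 → no swap
j=5: arr[5]=12 > 6 → no swap
j=6: arr[6]=5 ≤ 6 → i=1, swap arr[1],arr[6] → [3, 5, 15, 7, 8, 12, 13, 14, 6]
j=7: arr[7]=14 > 6 → no swap
final swap arr[2],arr[8] → [3, 5, 6, 7, 8, 12, 13, 14, 15]; return 2

3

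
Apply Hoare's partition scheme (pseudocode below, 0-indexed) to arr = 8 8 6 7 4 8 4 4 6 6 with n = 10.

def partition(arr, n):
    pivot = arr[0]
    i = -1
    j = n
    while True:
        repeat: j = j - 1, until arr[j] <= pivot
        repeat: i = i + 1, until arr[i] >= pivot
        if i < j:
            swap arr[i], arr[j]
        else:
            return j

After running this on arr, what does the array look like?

6 6 6 7 4 4 4 8 8 8

pivot = arr[0] = 8; i = -1, j = 10
j→9 (arr[9]=6≤8), i→0 (arr[0]=8≥8); i<j, swap → 6 8 6 7 4 8 4 4 6 8
j→8 (arr[8]=6≤8), i→1 (arr[1]=8≥8); i<j, swap → 6 6 6 7 4 8 4 4 8 8
j→7 (arr[7]=4≤8), i→5 (arr[5]=8≥8); i<j, swap → 6 6 6 7 4 4 4 8 8 8
j→6, i→7; i≥j, return j=6. arr = 6 6 6 7 4 4 4 8 8 8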